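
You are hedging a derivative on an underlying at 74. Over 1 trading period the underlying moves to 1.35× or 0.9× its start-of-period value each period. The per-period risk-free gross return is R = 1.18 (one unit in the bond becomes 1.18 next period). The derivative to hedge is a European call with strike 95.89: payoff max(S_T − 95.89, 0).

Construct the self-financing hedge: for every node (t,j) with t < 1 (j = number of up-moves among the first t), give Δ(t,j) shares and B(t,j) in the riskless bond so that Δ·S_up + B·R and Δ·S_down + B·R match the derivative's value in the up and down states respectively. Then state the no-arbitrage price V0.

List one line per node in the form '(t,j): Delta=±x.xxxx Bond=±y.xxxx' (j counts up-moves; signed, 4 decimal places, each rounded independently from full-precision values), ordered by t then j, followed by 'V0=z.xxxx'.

(0,0): Delta=0.1204 Bond=-6.7966
V0=2.1145

Since d<R<u, set p* = (R−d)/(u−d) = 0.6222; price each node as the discounted p*-expectation of its children.
Terminal payoffs: V(1,0)=0.0000, V(1,1)=4.0100
(0,0): S=74.0000. Δ = (V_up−V_dn)/(S_up−S_dn) = (4.0100−0.0000)/(99.9000−66.6000) = 0.1204. V = [p*·4.0100 + (1−p*)·0.0000]/1.18 = 2.1145. B = V − Δ·S = -6.7966.
Each (Δ,B) replicates both successor values, so the strategy is self-financing and V0 is arbitrage-free.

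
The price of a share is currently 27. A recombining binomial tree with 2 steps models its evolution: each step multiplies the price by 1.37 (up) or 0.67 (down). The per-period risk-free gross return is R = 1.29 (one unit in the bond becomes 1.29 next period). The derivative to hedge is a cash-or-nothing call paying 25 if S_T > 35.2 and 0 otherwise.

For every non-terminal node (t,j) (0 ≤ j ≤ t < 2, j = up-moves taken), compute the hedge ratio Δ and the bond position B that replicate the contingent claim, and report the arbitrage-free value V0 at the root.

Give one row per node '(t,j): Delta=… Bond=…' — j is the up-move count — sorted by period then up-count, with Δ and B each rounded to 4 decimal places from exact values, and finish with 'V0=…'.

Risk-neutral probability p* = (R−d)/(u−d) = (1.29−0.67)/(1.37−0.67) = 0.8857.
Payoff layer (t=2): V(2,0)=0.0000, V(2,1)=0.0000, V(2,2)=25.0000
(1,0): S=18.0900. Δ = (V_up−V_dn)/(S_up−S_dn) = (0.0000−0.0000)/(24.7833−12.1203) = 0.0000. V = [p*·0.0000 + (1−p*)·0.0000]/1.29 = 0.0000. B = V − Δ·S = 0.0000.
(1,1): S=36.9900. Δ = (V_up−V_dn)/(S_up−S_dn) = (25.0000−0.0000)/(50.6763−24.7833) = 0.9655. V = [p*·25.0000 + (1−p*)·0.0000]/1.29 = 17.1650. B = V − Δ·S = -18.5493.
(0,0): S=27.0000. Δ = (V_up−V_dn)/(S_up−S_dn) = (17.1650−0.0000)/(36.9900−18.0900) = 0.9082. V = [p*·17.1650 + (1−p*)·0.0000]/1.29 = 11.7855. B = V − Δ·S = -12.7359.
The time-0 hedge costs 11.7855, which is the no-arbitrage price.

(0,0): Delta=0.9082 Bond=-12.7359
(1,0): Delta=0.0000 Bond=0.0000
(1,1): Delta=0.9655 Bond=-18.5493
V0=11.7855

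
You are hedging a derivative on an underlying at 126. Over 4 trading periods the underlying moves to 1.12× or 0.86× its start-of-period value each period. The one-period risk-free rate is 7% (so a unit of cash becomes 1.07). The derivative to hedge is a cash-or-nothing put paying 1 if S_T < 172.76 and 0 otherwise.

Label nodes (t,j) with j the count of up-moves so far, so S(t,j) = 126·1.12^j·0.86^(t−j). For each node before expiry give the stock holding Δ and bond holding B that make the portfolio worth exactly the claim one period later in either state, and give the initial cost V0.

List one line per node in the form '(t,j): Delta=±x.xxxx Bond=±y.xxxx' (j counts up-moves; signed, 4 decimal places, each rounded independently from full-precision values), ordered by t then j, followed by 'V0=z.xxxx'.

(0,0): Delta=-0.0131 Bond=2.0925
(1,0): Delta=0.0000 Bond=0.8163
(1,1): Delta=-0.0155 Bond=2.5777
(2,0): Delta=0.0000 Bond=0.8734
(2,1): Delta=0.0000 Bond=0.8734
(2,2): Delta=-0.0184 Bond=3.2069
(3,0): Delta=0.0000 Bond=0.9346
(3,1): Delta=0.0000 Bond=0.9346
(3,2): Delta=0.0000 Bond=0.9346
(3,3): Delta=-0.0217 Bond=4.0259
V0=0.4382

No-arbitrage ⇒ martingale measure with p* = (R−d)/(u−d) = 0.8077.
Terminal payoffs: V(4,0)=1.0000, V(4,1)=1.0000, V(4,2)=1.0000, V(4,3)=1.0000, V(4,4)=0.0000
Node (3,0) S=80.1431: V=(p*·1.0000+(1−p*)·1.0000)/1.07=0.9346; Δ=(1.0000−1.0000)/(89.7602−68.9230)=0.0000; B=V−Δ·S=0.9346
Node (3,1) S=104.3724: V=(p*·1.0000+(1−p*)·1.0000)/1.07=0.9346; Δ=(1.0000−1.0000)/(116.8970−89.7602)=0.0000; B=V−Δ·S=0.9346
Node (3,2) S=135.9268: V=(p*·1.0000+(1−p*)·1.0000)/1.07=0.9346; Δ=(1.0000−1.0000)/(152.2380−116.8970)=0.0000; B=V−Δ·S=0.9346
Node (3,3) S=177.0209: V=(p*·0.0000+(1−p*)·1.0000)/1.07=0.1797; Δ=(0.0000−1.0000)/(198.2634−152.2380)=-0.0217; B=V−Δ·S=4.0259
Node (2,0) S=93.1896: V=(p*·0.9346+(1−p*)·0.9346)/1.07=0.8734; Δ=(0.9346−0.9346)/(104.3724−80.1431)=0.0000; B=V−Δ·S=0.8734
Node (2,1) S=121.3632: V=(p*·0.9346+(1−p*)·0.9346)/1.07=0.8734; Δ=(0.9346−0.9346)/(135.9268−104.3724)=0.0000; B=V−Δ·S=0.8734
Node (2,2) S=158.0544: V=(p*·0.1797+(1−p*)·0.9346)/1.07=0.3036; Δ=(0.1797−0.9346)/(177.0209−135.9268)=-0.0184; B=V−Δ·S=3.2069
Node (1,0) S=108.3600: V=(p*·0.8734+(1−p*)·0.8734)/1.07=0.8163; Δ=(0.8734−0.8734)/(121.3632−93.1896)=0.0000; B=V−Δ·S=0.8163
Node (1,1) S=141.1200: V=(p*·0.3036+(1−p*)·0.8734)/1.07=0.3862; Δ=(0.3036−0.8734)/(158.0544−121.3632)=-0.0155; B=V−Δ·S=2.5777
Node (0,0) S=126.0000: V=(p*·0.3862+(1−p*)·0.8163)/1.07=0.4382; Δ=(0.3862−0.8163)/(141.1200−108.3600)=-0.0131; B=V−Δ·S=2.0925
Each (Δ,B) replicates both successor values, so the strategy is self-financing and V0 is arbitrage-free.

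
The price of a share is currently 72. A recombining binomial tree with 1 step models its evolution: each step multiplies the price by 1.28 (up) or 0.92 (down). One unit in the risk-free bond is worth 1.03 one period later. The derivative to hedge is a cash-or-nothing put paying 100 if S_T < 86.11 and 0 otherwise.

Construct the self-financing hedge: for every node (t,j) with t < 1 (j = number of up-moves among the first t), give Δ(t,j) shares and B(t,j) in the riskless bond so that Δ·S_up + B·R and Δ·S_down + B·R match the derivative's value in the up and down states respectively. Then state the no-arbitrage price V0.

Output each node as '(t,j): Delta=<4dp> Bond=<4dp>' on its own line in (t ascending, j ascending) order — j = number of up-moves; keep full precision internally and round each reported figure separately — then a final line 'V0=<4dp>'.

(0,0): Delta=-3.8580 Bond=345.1996
V0=67.4218

Risk-neutral probability p* = (R−d)/(u−d) = (1.03−0.92)/(1.28−0.92) = 0.3056.
Terminal values V(1,·): V(1,0)=100.0000, V(1,1)=0.0000
Node (0,0) S=72.0000: V=(p*·0.0000+(1−p*)·100.0000)/1.03=67.4218; Δ=(0.0000−100.0000)/(92.1600−66.2400)=-3.8580; B=V−Δ·S=345.1996
Root portfolio cost Δ·72+B reproduces V0=67.4218.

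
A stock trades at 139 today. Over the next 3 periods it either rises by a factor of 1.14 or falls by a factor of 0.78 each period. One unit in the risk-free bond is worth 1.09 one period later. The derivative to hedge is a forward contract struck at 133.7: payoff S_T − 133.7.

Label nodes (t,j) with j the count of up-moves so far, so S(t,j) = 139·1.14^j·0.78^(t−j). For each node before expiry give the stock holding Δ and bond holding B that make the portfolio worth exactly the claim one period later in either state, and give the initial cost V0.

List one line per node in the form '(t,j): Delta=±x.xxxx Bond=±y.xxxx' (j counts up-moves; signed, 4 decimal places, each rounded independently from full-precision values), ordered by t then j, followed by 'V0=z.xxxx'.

Since d<R<u, set p* = (R−d)/(u−d) = 0.8611; price each node as the discounted p*-expectation of its children.
Payoff layer (t=3): V(3,0)=-67.7373, V(3,1)=-37.2929, V(3,2)=7.2026, V(3,3)=72.2346
  t=2,j=0: stock 84.5676 → up 96.4071 (V=-37.2929), down 65.9627 (V=-67.7373). Price -38.0930; hedge Δ=1.0000, bond B=-122.6606.
  t=2,j=1: stock 123.5988 → up 140.9026 (V=7.2026), down 96.4071 (V=-37.2929). Price 0.9382; hedge Δ=1.0000, bond B=-122.6606.
  t=2,j=2: stock 180.6444 → up 205.9346 (V=72.2346), down 140.9026 (V=7.2026). Price 57.9838; hedge Δ=1.0000, bond B=-122.6606.
  t=1,j=0: stock 108.4200 → up 123.5988 (V=0.9382), down 84.5676 (V=-38.0930). Price -4.1126; hedge Δ=1.0000, bond B=-112.5326.
  t=1,j=1: stock 158.4600 → up 180.6444 (V=57.9838), down 123.5988 (V=0.9382). Price 45.9274; hedge Δ=1.0000, bond B=-112.5326.
  t=0,j=0: stock 139.0000 → up 158.4600 (V=45.9274), down 108.4200 (V=-4.1126). Price 35.7591; hedge Δ=1.0000, bond B=-103.2409.
Root portfolio cost Δ·139+B reproduces V0=35.7591.

(0,0): Delta=1.0000 Bond=-103.2409
(1,0): Delta=1.0000 Bond=-112.5326
(1,1): Delta=1.0000 Bond=-112.5326
(2,0): Delta=1.0000 Bond=-122.6606
(2,1): Delta=1.0000 Bond=-122.6606
(2,2): Delta=1.0000 Bond=-122.6606
V0=35.7591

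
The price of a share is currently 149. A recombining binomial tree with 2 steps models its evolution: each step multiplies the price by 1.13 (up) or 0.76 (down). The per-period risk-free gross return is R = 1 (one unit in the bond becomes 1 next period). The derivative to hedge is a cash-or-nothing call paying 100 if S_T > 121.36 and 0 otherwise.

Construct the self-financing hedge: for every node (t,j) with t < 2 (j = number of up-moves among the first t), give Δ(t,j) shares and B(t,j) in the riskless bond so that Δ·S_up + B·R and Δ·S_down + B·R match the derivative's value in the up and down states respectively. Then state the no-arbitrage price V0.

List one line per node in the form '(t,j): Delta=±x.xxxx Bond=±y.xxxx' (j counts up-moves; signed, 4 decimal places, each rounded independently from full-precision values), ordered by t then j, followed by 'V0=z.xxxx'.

(0,0): Delta=0.6373 Bond=-7.3046
(1,0): Delta=2.3867 Bond=-205.4054
(1,1): Delta=0.0000 Bond=100.0000
V0=87.6552

Risk-neutral probability p* = (R−d)/(u−d) = (1−0.76)/(1.13−0.76) = 0.6486.
Terminal values V(2,·): V(2,0)=0.0000, V(2,1)=100.0000, V(2,2)=100.0000
Node (1,0) S=113.2400: V=(p*·100.0000+(1−p*)·0.0000)/1=64.8649; Δ=(100.0000−0.0000)/(127.9612−86.0624)=2.3867; B=V−Δ·S=-205.4054
Node (1,1) S=168.3700: V=(p*·100.0000+(1−p*)·100.0000)/1=100.0000; Δ=(100.0000−100.0000)/(190.2581−127.9612)=0.0000; B=V−Δ·S=100.0000
Node (0,0) S=149.0000: V=(p*·100.0000+(1−p*)·64.8649)/1=87.6552; Δ=(100.0000−64.8649)/(168.3700−113.2400)=0.6373; B=V−Δ·S=-7.3046
Each (Δ,B) replicates both successor values, so the strategy is self-financing and V0 is arbitrage-free.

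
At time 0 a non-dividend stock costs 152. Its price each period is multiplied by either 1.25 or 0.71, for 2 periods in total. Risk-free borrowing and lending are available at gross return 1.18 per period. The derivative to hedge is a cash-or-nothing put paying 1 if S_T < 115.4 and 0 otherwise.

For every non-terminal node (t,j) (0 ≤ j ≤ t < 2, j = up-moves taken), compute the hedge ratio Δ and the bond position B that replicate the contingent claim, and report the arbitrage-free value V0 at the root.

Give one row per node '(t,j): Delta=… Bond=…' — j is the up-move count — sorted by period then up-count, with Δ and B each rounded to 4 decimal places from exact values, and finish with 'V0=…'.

No-arbitrage ⇒ martingale measure with p* = (R−d)/(u−d) = 0.8704.
At expiry t=2: V(2,0)=1.0000, V(2,1)=0.0000, V(2,2)=0.0000
Node (1,0) S=107.9200: V=(p*·0.0000+(1−p*)·1.0000)/1.18=0.1099; Δ=(0.0000−1.0000)/(134.9000−76.6232)=-0.0172; B=V−Δ·S=1.9617
Node (1,1) S=190.0000: V=(p*·0.0000+(1−p*)·0.0000)/1.18=0.0000; Δ=(0.0000−0.0000)/(237.5000−134.9000)=0.0000; B=V−Δ·S=0.0000
Node (0,0) S=152.0000: V=(p*·0.0000+(1−p*)·0.1099)/1.18=0.0121; Δ=(0.0000−0.1099)/(190.0000−107.9200)=-0.0013; B=V−Δ·S=0.2155
Root portfolio cost Δ·152+B reproduces V0=0.0121.

(0,0): Delta=-0.0013 Bond=0.2155
(1,0): Delta=-0.0172 Bond=1.9617
(1,1): Delta=0.0000 Bond=0.0000
V0=0.0121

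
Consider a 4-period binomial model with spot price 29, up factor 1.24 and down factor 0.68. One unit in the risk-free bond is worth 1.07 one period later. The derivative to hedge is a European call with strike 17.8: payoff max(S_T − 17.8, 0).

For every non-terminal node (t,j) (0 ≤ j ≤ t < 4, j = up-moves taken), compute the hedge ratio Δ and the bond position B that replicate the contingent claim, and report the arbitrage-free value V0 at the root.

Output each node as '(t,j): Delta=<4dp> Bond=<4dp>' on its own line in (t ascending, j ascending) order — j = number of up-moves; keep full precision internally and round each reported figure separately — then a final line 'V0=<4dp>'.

The replicating-portfolio and risk-neutral prices coincide; use p* = (1.07−0.68)/(1.24−0.68) = 0.6964 for the latter.
Payoff layer (t=4): V(4,0)=0.0000, V(4,1)=0.0000, V(4,2)=2.8186, V(4,3)=19.7986, V(4,4)=50.7622
  t=3,j=0: stock 9.1185 → up 11.3070 (V=0.0000), down 6.2006 (V=0.0000). Price 0.0000; hedge Δ=0.0000, bond B=0.0000.
  t=3,j=1: stock 16.6279 → up 20.6186 (V=2.8186), down 11.3070 (V=0.0000). Price 1.8345; hedge Δ=0.3027, bond B=-3.1987.
  t=3,j=2: stock 30.3215 → up 37.5986 (V=19.7986), down 20.6186 (V=2.8186). Price 13.6860; hedge Δ=1.0000, bond B=-16.6355.
  t=3,j=3: stock 55.2921 → up 68.5622 (V=50.7622), down 37.5986 (V=19.7986). Price 38.6566; hedge Δ=1.0000, bond B=-16.6355.
  t=2,j=0: stock 13.4096 → up 16.6279 (V=1.8345), down 9.1185 (V=0.0000). Price 1.1940; hedge Δ=0.2443, bond B=-2.0819.
  t=2,j=1: stock 24.4528 → up 30.3215 (V=13.6860), down 16.6279 (V=1.8345). Price 9.4282; hedge Δ=0.8655, bond B=-11.7350.
  t=2,j=2: stock 44.5904 → up 55.2921 (V=38.6566), down 30.3215 (V=13.6860). Price 29.0432; hedge Δ=1.0000, bond B=-15.5472.
  t=1,j=0: stock 19.7200 → up 24.4528 (V=9.4282), down 13.4096 (V=1.1940). Price 6.4753; hedge Δ=0.7456, bond B=-8.2286.
  t=1,j=1: stock 35.9600 → up 44.5904 (V=29.0432), down 24.4528 (V=9.4282). Price 21.5782; hedge Δ=0.9740, bond B=-13.4485.
  t=0,j=0: stock 29.0000 → up 35.9600 (V=21.5782), down 19.7200 (V=6.4753). Price 15.8817; hedge Δ=0.9300, bond B=-11.0878.
Check: Δ(0,0)·S0 + B(0,0) = 15.8817 = V0.

(0,0): Delta=0.9300 Bond=-11.0878
(1,0): Delta=0.7456 Bond=-8.2286
(1,1): Delta=0.9740 Bond=-13.4485
(2,0): Delta=0.2443 Bond=-2.0819
(2,1): Delta=0.8655 Bond=-11.7350
(2,2): Delta=1.0000 Bond=-15.5472
(3,0): Delta=0.0000 Bond=0.0000
(3,1): Delta=0.3027 Bond=-3.1987
(3,2): Delta=1.0000 Bond=-16.6355
(3,3): Delta=1.0000 Bond=-16.6355
V0=15.8817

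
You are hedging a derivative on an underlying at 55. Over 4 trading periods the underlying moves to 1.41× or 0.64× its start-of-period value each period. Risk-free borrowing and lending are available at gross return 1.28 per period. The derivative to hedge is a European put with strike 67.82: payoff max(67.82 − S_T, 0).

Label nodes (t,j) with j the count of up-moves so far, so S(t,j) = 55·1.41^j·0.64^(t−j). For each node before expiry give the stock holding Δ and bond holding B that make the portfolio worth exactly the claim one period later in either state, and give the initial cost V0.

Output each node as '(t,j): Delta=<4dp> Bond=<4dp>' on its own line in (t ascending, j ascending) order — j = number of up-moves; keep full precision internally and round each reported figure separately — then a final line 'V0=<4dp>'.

Risk-neutral probability p* = (R−d)/(u−d) = (1.28−0.64)/(1.41−0.64) = 0.8312.
Terminal values V(4,·): V(4,0)=58.5925, V(4,1)=47.4907, V(4,2)=23.0321, V(4,3)=0.0000, V(4,4)=0.0000
(3,0): S=14.4179. Δ = (V_up−V_dn)/(S_up−S_dn) = (47.4907−58.5925)/(20.3293−9.2275) = -1.0000. V = [p*·47.4907 + (1−p*)·58.5925]/1.28 = 38.5665. B = V − Δ·S = 52.9844.
(3,1): S=31.7645. Δ = (V_up−V_dn)/(S_up−S_dn) = (23.0321−47.4907)/(44.7879−20.3293) = -1.0000. V = [p*·23.0321 + (1−p*)·47.4907]/1.28 = 21.2199. B = V − Δ·S = 52.9844.
(3,2): S=69.9811. Δ = (V_up−V_dn)/(S_up−S_dn) = (0.0000−23.0321)/(98.6734−44.7879) = -0.4274. V = [p*·0.0000 + (1−p*)·23.0321]/1.28 = 3.0379. B = V − Δ·S = 32.9497.
(3,3): S=154.1772. Δ = (V_up−V_dn)/(S_up−S_dn) = (0.0000−0.0000)/(217.3898−98.6734) = 0.0000. V = [p*·0.0000 + (1−p*)·0.0000]/1.28 = 0.0000. B = V − Δ·S = 0.0000.
(2,0): S=22.5280. Δ = (V_up−V_dn)/(S_up−S_dn) = (21.2199−38.5665)/(31.7645−14.4179) = -1.0000. V = [p*·21.2199 + (1−p*)·38.5665]/1.28 = 18.8660. B = V − Δ·S = 41.3940.
(2,1): S=49.6320. Δ = (V_up−V_dn)/(S_up−S_dn) = (3.0379−21.2199)/(69.9811−31.7645) = -0.4758. V = [p*·3.0379 + (1−p*)·21.2199]/1.28 = 4.7716. B = V − Δ·S = 28.3845.
(2,2): S=109.3455. Δ = (V_up−V_dn)/(S_up−S_dn) = (0.0000−3.0379)/(154.1772−69.9811) = -0.0361. V = [p*·0.0000 + (1−p*)·3.0379]/1.28 = 0.4007. B = V − Δ·S = 4.3460.
(1,0): S=35.2000. Δ = (V_up−V_dn)/(S_up−S_dn) = (4.7716−18.8660)/(49.6320−22.5280) = -0.5200. V = [p*·4.7716 + (1−p*)·18.8660]/1.28 = 5.5868. B = V − Δ·S = 23.8914.
(1,1): S=77.5500. Δ = (V_up−V_dn)/(S_up−S_dn) = (0.4007−4.7716)/(109.3455−49.6320) = -0.0732. V = [p*·0.4007 + (1−p*)·4.7716]/1.28 = 0.8896. B = V − Δ·S = 6.5660.
(0,0): S=55.0000. Δ = (V_up−V_dn)/(S_up−S_dn) = (0.8896−5.5868)/(77.5500−35.2000) = -0.1109. V = [p*·0.8896 + (1−p*)·5.5868]/1.28 = 1.3145. B = V − Δ·S = 7.4149.
Self-financing check: at every node Δ·S+B equals the discounted successor values.

(0,0): Delta=-0.1109 Bond=7.4149
(1,0): Delta=-0.5200 Bond=23.8914
(1,1): Delta=-0.0732 Bond=6.5660
(2,0): Delta=-1.0000 Bond=41.3940
(2,1): Delta=-0.4758 Bond=28.3845
(2,2): Delta=-0.0361 Bond=4.3460
(3,0): Delta=-1.0000 Bond=52.9844
(3,1): Delta=-1.0000 Bond=52.9844
(3,2): Delta=-0.4274 Bond=32.9497
(3,3): Delta=0.0000 Bond=0.0000
V0=1.3145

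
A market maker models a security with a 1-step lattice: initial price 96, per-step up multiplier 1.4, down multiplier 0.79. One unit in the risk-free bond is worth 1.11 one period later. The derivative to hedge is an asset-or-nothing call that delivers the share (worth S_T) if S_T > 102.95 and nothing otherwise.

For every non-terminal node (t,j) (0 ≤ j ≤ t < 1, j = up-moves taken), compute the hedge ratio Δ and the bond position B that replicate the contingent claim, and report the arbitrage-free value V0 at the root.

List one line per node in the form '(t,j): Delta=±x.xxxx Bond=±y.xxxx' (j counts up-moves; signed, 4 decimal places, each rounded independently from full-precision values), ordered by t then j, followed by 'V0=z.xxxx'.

(0,0): Delta=2.2951 Bond=-156.8099
V0=63.5179

Under the risk-neutral measure, an up-move has probability p* = (R−d)/(u−d) = 0.5246 and values discount at R = 1.11.
Terminal values V(1,·): V(1,0)=0.0000, V(1,1)=134.4000
Node (0,0) S=96.0000: V=(p*·134.4000+(1−p*)·0.0000)/1.11=63.5179; Δ=(134.4000−0.0000)/(134.4000−75.8400)=2.2951; B=V−Δ·S=-156.8099
The time-0 hedge costs 63.5179, which is the no-arbitrage price.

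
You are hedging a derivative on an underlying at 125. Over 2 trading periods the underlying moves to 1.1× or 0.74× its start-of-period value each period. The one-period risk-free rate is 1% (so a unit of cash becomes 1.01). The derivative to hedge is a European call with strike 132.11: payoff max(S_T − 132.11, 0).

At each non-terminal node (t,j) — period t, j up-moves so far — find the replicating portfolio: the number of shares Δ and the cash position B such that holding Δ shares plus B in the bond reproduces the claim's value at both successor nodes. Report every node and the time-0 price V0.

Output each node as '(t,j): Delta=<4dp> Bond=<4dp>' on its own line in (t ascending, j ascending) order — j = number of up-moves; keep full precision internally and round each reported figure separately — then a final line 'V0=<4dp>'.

(0,0): Delta=0.3158 Bond=-28.9261
(1,0): Delta=0.0000 Bond=0.0000
(1,1): Delta=0.3867 Bond=-38.9538
V0=10.5541

No-arbitrage ⇒ martingale measure with p* = (R−d)/(u−d) = 0.7500.
Payoff layer (t=2): V(2,0)=0.0000, V(2,1)=0.0000, V(2,2)=19.1400
Node (1,0) S=92.5000: V=(p*·0.0000+(1−p*)·0.0000)/1.01=0.0000; Δ=(0.0000−0.0000)/(101.7500−68.4500)=0.0000; B=V−Δ·S=0.0000
Node (1,1) S=137.5000: V=(p*·19.1400+(1−p*)·0.0000)/1.01=14.2129; Δ=(19.1400−0.0000)/(151.2500−101.7500)=0.3867; B=V−Δ·S=-38.9538
Node (0,0) S=125.0000: V=(p*·14.2129+(1−p*)·0.0000)/1.01=10.5541; Δ=(14.2129−0.0000)/(137.5000−92.5000)=0.3158; B=V−Δ·S=-28.9261
Self-financing check: at every node Δ·S+B equals the discounted successor values.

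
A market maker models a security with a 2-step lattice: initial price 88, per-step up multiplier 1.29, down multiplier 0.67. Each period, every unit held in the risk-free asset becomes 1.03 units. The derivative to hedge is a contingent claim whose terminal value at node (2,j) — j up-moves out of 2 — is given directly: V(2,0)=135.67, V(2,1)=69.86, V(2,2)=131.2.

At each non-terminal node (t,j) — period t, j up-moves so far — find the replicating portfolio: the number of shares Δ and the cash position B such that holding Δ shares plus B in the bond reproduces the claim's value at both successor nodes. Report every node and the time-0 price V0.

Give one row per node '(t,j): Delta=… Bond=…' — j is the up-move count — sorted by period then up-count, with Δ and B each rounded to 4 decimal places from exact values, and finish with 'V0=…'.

Risk-neutral probability p* = (R−d)/(u−d) = (1.03−0.67)/(1.29−0.67) = 0.5806.
Terminal values V(2,·): V(2,0)=135.6700, V(2,1)=69.8600, V(2,2)=131.2000
Node (1,0) S=58.9600: V=(p*·69.8600+(1−p*)·135.6700)/1.03=94.6192; Δ=(69.8600−135.6700)/(76.0584−39.5032)=-1.8003; B=V−Δ·S=200.7643
Node (1,1) S=113.5200: V=(p*·131.2000+(1−p*)·69.8600)/1.03=102.4046; Δ=(131.2000−69.8600)/(146.4408−76.0584)=0.8715; B=V−Δ·S=3.4692
Node (0,0) S=88.0000: V=(p*·102.4046+(1−p*)·94.6192)/1.03=96.2522; Δ=(102.4046−94.6192)/(113.5200−58.9600)=0.1427; B=V−Δ·S=83.6950
Each (Δ,B) replicates both successor values, so the strategy is self-financing and V0 is arbitrage-free.

(0,0): Delta=0.1427 Bond=83.6950
(1,0): Delta=-1.8003 Bond=200.7643
(1,1): Delta=0.8715 Bond=3.4692
V0=96.2522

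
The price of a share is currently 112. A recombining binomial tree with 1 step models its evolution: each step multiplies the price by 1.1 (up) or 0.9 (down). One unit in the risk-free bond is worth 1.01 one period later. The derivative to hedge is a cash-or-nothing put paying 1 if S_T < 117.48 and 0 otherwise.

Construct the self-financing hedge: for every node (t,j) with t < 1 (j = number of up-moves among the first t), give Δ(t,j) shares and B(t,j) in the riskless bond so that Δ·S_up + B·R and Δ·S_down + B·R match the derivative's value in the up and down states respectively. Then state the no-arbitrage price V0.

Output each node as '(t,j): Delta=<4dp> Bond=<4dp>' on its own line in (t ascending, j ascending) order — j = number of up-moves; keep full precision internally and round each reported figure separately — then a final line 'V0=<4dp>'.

(0,0): Delta=-0.0446 Bond=5.4455
V0=0.4455

Under the risk-neutral measure, an up-move has probability p* = (R−d)/(u−d) = 0.5500 and values discount at R = 1.01.
Terminal values V(1,·): V(1,0)=1.0000, V(1,1)=0.0000
  t=0,j=0: stock 112.0000 → up 123.2000 (V=0.0000), down 100.8000 (V=1.0000). Price 0.4455; hedge Δ=-0.0446, bond B=5.4455.
Each (Δ,B) replicates both successor values, so the strategy is self-financing and V0 is arbitrage-free.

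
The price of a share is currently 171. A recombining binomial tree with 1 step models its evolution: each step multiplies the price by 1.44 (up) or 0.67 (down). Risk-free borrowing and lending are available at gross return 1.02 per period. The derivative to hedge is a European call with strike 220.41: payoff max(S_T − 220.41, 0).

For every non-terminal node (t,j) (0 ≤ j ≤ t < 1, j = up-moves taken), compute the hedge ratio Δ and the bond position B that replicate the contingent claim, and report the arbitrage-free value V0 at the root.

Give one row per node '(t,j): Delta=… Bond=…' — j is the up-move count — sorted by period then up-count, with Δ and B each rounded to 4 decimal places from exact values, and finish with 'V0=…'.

Under the risk-neutral measure, an up-move has probability p* = (R−d)/(u−d) = 0.4545 and values discount at R = 1.02.
Terminal payoffs: V(1,0)=0.0000, V(1,1)=25.8300
Node (0,0) S=171.0000: V=(p*·25.8300+(1−p*)·0.0000)/1.02=11.5107; Δ=(25.8300−0.0000)/(246.2400−114.5700)=0.1962; B=V−Δ·S=-22.0348
Check: Δ(0,0)·S0 + B(0,0) = 11.5107 = V0.

(0,0): Delta=0.1962 Bond=-22.0348
V0=11.5107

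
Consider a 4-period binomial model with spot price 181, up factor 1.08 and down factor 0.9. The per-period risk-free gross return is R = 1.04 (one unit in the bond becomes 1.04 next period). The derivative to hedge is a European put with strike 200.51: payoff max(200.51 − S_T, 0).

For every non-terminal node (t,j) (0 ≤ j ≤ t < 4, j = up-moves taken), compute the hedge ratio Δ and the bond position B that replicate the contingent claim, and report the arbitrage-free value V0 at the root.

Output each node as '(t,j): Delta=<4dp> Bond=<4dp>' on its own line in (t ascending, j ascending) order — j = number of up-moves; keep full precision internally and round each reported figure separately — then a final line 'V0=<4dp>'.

(0,0): Delta=-0.4214 Bond=82.6570
(1,0): Delta=-0.9104 Bond=165.6225
(1,1): Delta=-0.3050 Bond=63.2036
(2,0): Delta=-1.0000 Bond=185.3828
(2,1): Delta=-0.8891 Bond=168.4944
(2,2): Delta=-0.1659 Bond=36.3709
(3,0): Delta=-1.0000 Bond=192.7981
(3,1): Delta=-1.0000 Bond=192.7981
(3,2): Delta=-0.8627 Bond=170.2159
(3,3): Delta=0.0000 Bond=0.0000
V0=6.3837

Since d<R<u, set p* = (R−d)/(u−d) = 0.7778; price each node as the discounted p*-expectation of its children.
Terminal values V(4,·): V(4,0)=81.7559, V(4,1)=58.0051, V(4,2)=29.5041, V(4,3)=0.0000, V(4,4)=0.0000
(3,0): S=131.9490. Δ = (V_up−V_dn)/(S_up−S_dn) = (58.0051−81.7559)/(142.5049−118.7541) = -1.0000. V = [p*·58.0051 + (1−p*)·81.7559]/1.04 = 60.8491. B = V − Δ·S = 192.7981.
(3,1): S=158.3388. Δ = (V_up−V_dn)/(S_up−S_dn) = (29.5041−58.0051)/(171.0059−142.5049) = -1.0000. V = [p*·29.5041 + (1−p*)·58.0051]/1.04 = 34.4593. B = V − Δ·S = 192.7981.
(3,2): S=190.0066. Δ = (V_up−V_dn)/(S_up−S_dn) = (0.0000−29.5041)/(205.2071−171.0059) = -0.8627. V = [p*·0.0000 + (1−p*)·29.5041]/1.04 = 6.3043. B = V − Δ·S = 170.2159.
(3,3): S=228.0079. Δ = (V_up−V_dn)/(S_up−S_dn) = (0.0000−0.0000)/(246.2485−205.2071) = 0.0000. V = [p*·0.0000 + (1−p*)·0.0000]/1.04 = 0.0000. B = V − Δ·S = 0.0000.
(2,0): S=146.6100. Δ = (V_up−V_dn)/(S_up−S_dn) = (34.4593−60.8491)/(158.3388−131.9490) = -1.0000. V = [p*·34.4593 + (1−p*)·60.8491]/1.04 = 38.7728. B = V − Δ·S = 185.3828.
(2,1): S=175.9320. Δ = (V_up−V_dn)/(S_up−S_dn) = (6.3043−34.4593)/(190.0066−158.3388) = -0.8891. V = [p*·6.3043 + (1−p*)·34.4593]/1.04 = 12.0778. B = V − Δ·S = 168.4944.
(2,2): S=211.1184. Δ = (V_up−V_dn)/(S_up−S_dn) = (0.0000−6.3043)/(228.0079−190.0066) = -0.1659. V = [p*·0.0000 + (1−p*)·6.3043]/1.04 = 1.3471. B = V − Δ·S = 36.3709.
(1,0): S=162.9000. Δ = (V_up−V_dn)/(S_up−S_dn) = (12.0778−38.7728)/(175.9320−146.6100) = -0.9104. V = [p*·12.0778 + (1−p*)·38.7728]/1.04 = 17.3174. B = V − Δ·S = 165.6225.
(1,1): S=195.4800. Δ = (V_up−V_dn)/(S_up−S_dn) = (1.3471−12.0778)/(211.1184−175.9320) = -0.3050. V = [p*·1.3471 + (1−p*)·12.0778]/1.04 = 3.5882. B = V − Δ·S = 63.2036.
(0,0): S=181.0000. Δ = (V_up−V_dn)/(S_up−S_dn) = (3.5882−17.3174)/(195.4800−162.9000) = -0.4214. V = [p*·3.5882 + (1−p*)·17.3174]/1.04 = 6.3837. B = V − Δ·S = 82.6570.
Root portfolio cost Δ·181+B reproduces V0=6.3837.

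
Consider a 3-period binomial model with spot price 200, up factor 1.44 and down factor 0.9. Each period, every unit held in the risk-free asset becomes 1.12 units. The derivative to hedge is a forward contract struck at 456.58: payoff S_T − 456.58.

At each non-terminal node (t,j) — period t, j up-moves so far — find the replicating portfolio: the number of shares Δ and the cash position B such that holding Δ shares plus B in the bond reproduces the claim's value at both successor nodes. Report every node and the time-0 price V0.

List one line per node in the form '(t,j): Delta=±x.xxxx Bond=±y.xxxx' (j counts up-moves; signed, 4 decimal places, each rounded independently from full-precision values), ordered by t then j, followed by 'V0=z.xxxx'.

(0,0): Delta=1.0000 Bond=-324.9846
(1,0): Delta=1.0000 Bond=-363.9828
(1,1): Delta=1.0000 Bond=-363.9828
(2,0): Delta=1.0000 Bond=-407.6607
(2,1): Delta=1.0000 Bond=-407.6607
(2,2): Delta=1.0000 Bond=-407.6607
V0=-124.9846

Under the risk-neutral measure, an up-move has probability p* = (R−d)/(u−d) = 0.4074 and values discount at R = 1.12.
Terminal values V(3,·): V(3,0)=-310.7800, V(3,1)=-223.3000, V(3,2)=-83.3320, V(3,3)=140.6168
  t=2,j=0: stock 162.0000 → up 233.2800 (V=-223.3000), down 145.8000 (V=-310.7800). Price -245.6607; hedge Δ=1.0000, bond B=-407.6607.
  t=2,j=1: stock 259.2000 → up 373.2480 (V=-83.3320), down 233.2800 (V=-223.3000). Price -148.4607; hedge Δ=1.0000, bond B=-407.6607.
  t=2,j=2: stock 414.7200 → up 597.1968 (V=140.6168), down 373.2480 (V=-83.3320). Price 7.0593; hedge Δ=1.0000, bond B=-407.6607.
  t=1,j=0: stock 180.0000 → up 259.2000 (V=-148.4607), down 162.0000 (V=-245.6607). Price -183.9828; hedge Δ=1.0000, bond B=-363.9828.
  t=1,j=1: stock 288.0000 → up 414.7200 (V=7.0593), down 259.2000 (V=-148.4607). Price -75.9828; hedge Δ=1.0000, bond B=-363.9828.
  t=0,j=0: stock 200.0000 → up 288.0000 (V=-75.9828), down 180.0000 (V=-183.9828). Price -124.9846; hedge Δ=1.0000, bond B=-324.9846.
Self-financing check: at every node Δ·S+B equals the discounted successor values.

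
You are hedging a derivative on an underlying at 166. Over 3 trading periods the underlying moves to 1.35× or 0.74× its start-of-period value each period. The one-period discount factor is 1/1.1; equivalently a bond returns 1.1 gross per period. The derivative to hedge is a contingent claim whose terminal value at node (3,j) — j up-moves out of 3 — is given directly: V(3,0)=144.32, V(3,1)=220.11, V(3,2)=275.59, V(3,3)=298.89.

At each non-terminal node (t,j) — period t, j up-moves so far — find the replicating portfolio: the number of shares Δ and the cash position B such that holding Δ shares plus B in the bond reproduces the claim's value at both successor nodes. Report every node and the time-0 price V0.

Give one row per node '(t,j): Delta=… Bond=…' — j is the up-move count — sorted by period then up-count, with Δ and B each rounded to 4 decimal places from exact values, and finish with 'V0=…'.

No-arbitrage ⇒ martingale measure with p* = (R−d)/(u−d) = 0.5902.
Payoff layer (t=3): V(3,0)=144.3200, V(3,1)=220.1100, V(3,2)=275.5900, V(3,3)=298.8900
  t=2,j=0: stock 90.9016 → up 122.7172 (V=220.1100), down 67.2672 (V=144.3200). Price 171.8623; hedge Δ=1.3668, bond B=47.6164.
  t=2,j=1: stock 165.8340 → up 223.8759 (V=275.5900), down 122.7172 (V=220.1100). Price 229.8657; hedge Δ=0.5484, bond B=138.9149.
  t=2,j=2: stock 302.5350 → up 408.4223 (V=298.8900), down 223.8759 (V=275.5900). Price 263.0371; hedge Δ=0.1263, bond B=224.8404.
  t=1,j=0: stock 122.8400 → up 165.8340 (V=229.8657), down 90.9016 (V=171.8623). Price 187.3580; hedge Δ=0.7741, bond B=92.2704.
  t=1,j=1: stock 224.1000 → up 302.5350 (V=263.0371), down 165.8340 (V=229.8657). Price 226.7657; hedge Δ=0.2427, bond B=172.3864.
  t=0,j=0: stock 166.0000 → up 224.1000 (V=226.7657), down 122.8400 (V=187.3580). Price 191.4682; hedge Δ=0.3892, bond B=126.8654.
Each (Δ,B) replicates both successor values, so the strategy is self-financing and V0 is arbitrage-free.

(0,0): Delta=0.3892 Bond=126.8654
(1,0): Delta=0.7741 Bond=92.2704
(1,1): Delta=0.2427 Bond=172.3864
(2,0): Delta=1.3668 Bond=47.6164
(2,1): Delta=0.5484 Bond=138.9149
(2,2): Delta=0.1263 Bond=224.8404
V0=191.4682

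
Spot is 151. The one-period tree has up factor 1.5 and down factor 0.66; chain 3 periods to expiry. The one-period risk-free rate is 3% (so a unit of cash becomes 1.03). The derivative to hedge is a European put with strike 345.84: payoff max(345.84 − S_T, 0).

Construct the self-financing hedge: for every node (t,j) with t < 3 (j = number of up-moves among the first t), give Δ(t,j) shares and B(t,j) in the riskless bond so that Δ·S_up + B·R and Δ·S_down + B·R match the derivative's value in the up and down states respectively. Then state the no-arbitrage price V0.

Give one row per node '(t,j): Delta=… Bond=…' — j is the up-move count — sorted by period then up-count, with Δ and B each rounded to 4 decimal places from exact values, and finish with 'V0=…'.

No-arbitrage ⇒ martingale measure with p* = (R−d)/(u−d) = 0.4405.
Payoff layer (t=3): V(3,0)=302.4281, V(3,1)=247.1766, V(3,2)=121.6050, V(3,3)=0.0000
  t=2,j=0: stock 65.7756 → up 98.6634 (V=247.1766), down 43.4119 (V=302.4281). Price 269.9914; hedge Δ=-1.0000, bond B=335.7670.
  t=2,j=1: stock 149.4900 → up 224.2350 (V=121.6050), down 98.6634 (V=247.1766). Price 186.2770; hedge Δ=-1.0000, bond B=335.7670.
  t=2,j=2: stock 339.7500 → up 509.6250 (V=0.0000), down 224.2350 (V=121.6050). Price 66.0591; hedge Δ=-0.4261, bond B=210.8270.
  t=1,j=0: stock 99.6600 → up 149.4900 (V=186.2770), down 65.7756 (V=269.9914). Price 226.3274; hedge Δ=-1.0000, bond B=325.9874.
  t=1,j=1: stock 226.5000 → up 339.7500 (V=66.0591), down 149.4900 (V=186.2770). Price 129.4407; hedge Δ=-0.6319, bond B=272.5572.
  t=0,j=0: stock 151.0000 → up 226.5000 (V=129.4407), down 99.6600 (V=226.3274). Price 178.3020; hedge Δ=-0.7638, bond B=293.6433.
Check: Δ(0,0)·S0 + B(0,0) = 178.3020 = V0.

(0,0): Delta=-0.7638 Bond=293.6433
(1,0): Delta=-1.0000 Bond=325.9874
(1,1): Delta=-0.6319 Bond=272.5572
(2,0): Delta=-1.0000 Bond=335.7670
(2,1): Delta=-1.0000 Bond=335.7670
(2,2): Delta=-0.4261 Bond=210.8270
V0=178.3020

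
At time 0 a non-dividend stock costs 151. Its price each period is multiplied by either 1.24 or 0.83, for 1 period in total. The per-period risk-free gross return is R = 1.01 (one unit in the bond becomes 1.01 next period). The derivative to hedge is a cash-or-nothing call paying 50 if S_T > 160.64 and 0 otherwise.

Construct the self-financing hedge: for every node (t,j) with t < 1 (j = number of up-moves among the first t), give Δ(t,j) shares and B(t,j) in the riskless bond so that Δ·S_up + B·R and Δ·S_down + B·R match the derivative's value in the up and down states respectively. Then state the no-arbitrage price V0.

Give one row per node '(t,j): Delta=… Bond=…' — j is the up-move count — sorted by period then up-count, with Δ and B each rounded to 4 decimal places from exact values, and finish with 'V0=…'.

Since d<R<u, set p* = (R−d)/(u−d) = 0.4390; price each node as the discounted p*-expectation of its children.
At expiry t=1: V(1,0)=0.0000, V(1,1)=50.0000
(0,0): S=151.0000. Δ = (V_up−V_dn)/(S_up−S_dn) = (50.0000−0.0000)/(187.2400−125.3300) = 0.8076. V = [p*·50.0000 + (1−p*)·0.0000]/1.01 = 21.7339. B = V − Δ·S = -100.2173.
Each (Δ,B) replicates both successor values, so the strategy is self-financing and V0 is arbitrage-free.

(0,0): Delta=0.8076 Bond=-100.2173
V0=21.7339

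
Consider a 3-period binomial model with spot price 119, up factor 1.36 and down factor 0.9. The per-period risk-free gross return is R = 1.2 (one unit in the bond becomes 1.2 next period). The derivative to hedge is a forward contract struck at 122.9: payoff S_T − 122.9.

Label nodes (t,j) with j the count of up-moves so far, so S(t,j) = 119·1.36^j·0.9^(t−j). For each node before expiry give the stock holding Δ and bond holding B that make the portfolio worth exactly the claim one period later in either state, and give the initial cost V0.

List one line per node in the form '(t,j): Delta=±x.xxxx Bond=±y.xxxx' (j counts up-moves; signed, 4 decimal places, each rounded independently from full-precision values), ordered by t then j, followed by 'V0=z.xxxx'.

The replicating-portfolio and risk-neutral prices coincide; use p* = (1.2−0.9)/(1.36−0.9) = 0.6522 for the latter.
Terminal payoffs: V(3,0)=-36.1490, V(3,1)=8.1904, V(3,2)=75.1922, V(3,3)=176.4393
Node (2,0) S=96.3900: V=(p*·8.1904+(1−p*)·-36.1490)/1.2=-6.0267; Δ=(8.1904−-36.1490)/(131.0904−86.7510)=1.0000; B=V−Δ·S=-102.4167
Node (2,1) S=145.6560: V=(p*·75.1922+(1−p*)·8.1904)/1.2=43.2393; Δ=(75.1922−8.1904)/(198.0922−131.0904)=1.0000; B=V−Δ·S=-102.4167
Node (2,2) S=220.1024: V=(p*·176.4393+(1−p*)·75.1922)/1.2=117.6857; Δ=(176.4393−75.1922)/(299.3393−198.0922)=1.0000; B=V−Δ·S=-102.4167
Node (1,0) S=107.1000: V=(p*·43.2393+(1−p*)·-6.0267)/1.2=21.7528; Δ=(43.2393−-6.0267)/(145.6560−96.3900)=1.0000; B=V−Δ·S=-85.3472
Node (1,1) S=161.8400: V=(p*·117.6857+(1−p*)·43.2393)/1.2=76.4928; Δ=(117.6857−43.2393)/(220.1024−145.6560)=1.0000; B=V−Δ·S=-85.3472
Node (0,0) S=119.0000: V=(p*·76.4928+(1−p*)·21.7528)/1.2=47.8773; Δ=(76.4928−21.7528)/(161.8400−107.1000)=1.0000; B=V−Δ·S=-71.1227
Each (Δ,B) replicates both successor values, so the strategy is self-financing and V0 is arbitrage-free.

(0,0): Delta=1.0000 Bond=-71.1227
(1,0): Delta=1.0000 Bond=-85.3472
(1,1): Delta=1.0000 Bond=-85.3472
(2,0): Delta=1.0000 Bond=-102.4167
(2,1): Delta=1.0000 Bond=-102.4167
(2,2): Delta=1.0000 Bond=-102.4167
V0=47.8773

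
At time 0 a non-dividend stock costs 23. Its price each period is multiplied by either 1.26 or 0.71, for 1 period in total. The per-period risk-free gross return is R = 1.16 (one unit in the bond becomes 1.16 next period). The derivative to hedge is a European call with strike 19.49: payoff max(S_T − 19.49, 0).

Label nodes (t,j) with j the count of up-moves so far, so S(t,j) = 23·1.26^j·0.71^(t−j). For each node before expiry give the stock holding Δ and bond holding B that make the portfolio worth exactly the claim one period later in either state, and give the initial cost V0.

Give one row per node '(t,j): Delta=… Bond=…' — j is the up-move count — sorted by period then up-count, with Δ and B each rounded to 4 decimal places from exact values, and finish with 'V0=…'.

(0,0): Delta=0.7502 Bond=-10.5610
V0=6.6936

Under the risk-neutral measure, an up-move has probability p* = (R−d)/(u−d) = 0.8182 and values discount at R = 1.16.
At expiry t=1: V(1,0)=0.0000, V(1,1)=9.4900
  t=0,j=0: stock 23.0000 → up 28.9800 (V=9.4900), down 16.3300 (V=0.0000). Price 6.6936; hedge Δ=0.7502, bond B=-10.5610.
Self-financing check: at every node Δ·S+B equals the discounted successor values.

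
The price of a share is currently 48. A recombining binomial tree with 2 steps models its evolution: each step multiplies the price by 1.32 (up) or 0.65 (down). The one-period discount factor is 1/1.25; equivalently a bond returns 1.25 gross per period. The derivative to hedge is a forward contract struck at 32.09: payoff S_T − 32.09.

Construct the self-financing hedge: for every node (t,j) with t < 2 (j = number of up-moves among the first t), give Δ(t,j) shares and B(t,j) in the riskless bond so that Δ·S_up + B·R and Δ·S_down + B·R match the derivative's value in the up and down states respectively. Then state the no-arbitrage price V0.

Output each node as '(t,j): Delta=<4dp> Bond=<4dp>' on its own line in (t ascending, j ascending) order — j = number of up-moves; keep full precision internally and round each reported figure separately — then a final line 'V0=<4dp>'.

(0,0): Delta=1.0000 Bond=-20.5376
(1,0): Delta=1.0000 Bond=-25.6720
(1,1): Delta=1.0000 Bond=-25.6720
V0=27.4624

Since d<R<u, set p* = (R−d)/(u−d) = 0.8955; price each node as the discounted p*-expectation of its children.
Terminal values V(2,·): V(2,0)=-11.8100, V(2,1)=9.0940, V(2,2)=51.5452
Node (1,0) S=31.2000: V=(p*·9.0940+(1−p*)·-11.8100)/1.25=5.5280; Δ=(9.0940−-11.8100)/(41.1840−20.2800)=1.0000; B=V−Δ·S=-25.6720
Node (1,1) S=63.3600: V=(p*·51.5452+(1−p*)·9.0940)/1.25=37.6880; Δ=(51.5452−9.0940)/(83.6352−41.1840)=1.0000; B=V−Δ·S=-25.6720
Node (0,0) S=48.0000: V=(p*·37.6880+(1−p*)·5.5280)/1.25=27.4624; Δ=(37.6880−5.5280)/(63.3600−31.2000)=1.0000; B=V−Δ·S=-20.5376
Root portfolio cost Δ·48+B reproduces V0=27.4624.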